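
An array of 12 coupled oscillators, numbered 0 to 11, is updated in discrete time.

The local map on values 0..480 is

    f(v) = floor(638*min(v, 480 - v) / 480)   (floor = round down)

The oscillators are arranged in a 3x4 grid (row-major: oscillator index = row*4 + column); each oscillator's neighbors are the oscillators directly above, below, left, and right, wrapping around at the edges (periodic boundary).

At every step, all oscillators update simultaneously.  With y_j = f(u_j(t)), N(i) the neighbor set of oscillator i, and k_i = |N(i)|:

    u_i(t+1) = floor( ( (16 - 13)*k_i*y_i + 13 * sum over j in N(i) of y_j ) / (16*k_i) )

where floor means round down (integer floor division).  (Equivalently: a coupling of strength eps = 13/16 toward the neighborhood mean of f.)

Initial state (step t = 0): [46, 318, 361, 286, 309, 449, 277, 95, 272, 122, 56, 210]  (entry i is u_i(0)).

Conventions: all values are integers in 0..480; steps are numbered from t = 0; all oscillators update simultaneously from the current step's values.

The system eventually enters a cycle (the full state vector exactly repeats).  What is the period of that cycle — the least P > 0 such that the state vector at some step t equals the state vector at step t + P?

Simulating step by step:
t=0: [46, 318, 361, 286, 309, 449, 277, 95, 272, 122, 56, 210]
t=1: [209, 126, 195, 174, 144, 185, 131, 233, 199, 153, 190, 201]
t=2: [225, 231, 215, 269, 258, 195, 248, 233, 240, 226, 230, 264]
t=3: [300, 289, 297, 292, 296, 294, 292, 295, 299, 297, 296, 300]
t=4: [245, 244, 247, 242, 242, 247, 245, 245, 241, 245, 243, 243]
t=5: [314, 310, 313, 312, 313, 312, 311, 314, 314, 313, 312, 315]
t=6: [221, 221, 223, 220, 220, 222, 222, 221, 220, 222, 221, 221]
t=7: [292, 294, 293, 293, 293, 293, 294, 293, 293, 293, 294, 292]
t=8: [247, 248, 247, 248, 248, 247, 247, 248, 248, 247, 247, 247]
t=9: [308, 308, 308, 308, 308, 308, 308, 308, 308, 308, 309, 308]
t=10: [228, 228, 227, 228, 228, 228, 227, 228, 228, 227, 227, 227]
t=11: [303, 302, 301, 302, 303, 302, 301, 302, 302, 302, 301, 302]
t=12: [235, 236, 236, 236, 235, 236, 236, 236, 235, 236, 236, 236]
t=13: [312, 312, 313, 312, 312, 312, 313, 312, 312, 312, 313, 312]
t=14: [223, 222, 221, 222, 223, 222, 221, 222, 223, 222, 221, 222]
t=15: [295, 294, 293, 294, 295, 294, 293, 294, 295, 294, 293, 294]
t=16: [245, 246, 247, 246, 245, 246, 247, 246, 245, 246, 247, 246]
t=17: [311, 310, 309, 310, 311, 310, 309, 310, 311, 310, 309, 310]
t=18: [224, 225, 226, 225, 224, 225, 226, 225, 224, 225, 226, 225]
t=19: [297, 298, 299, 298, 297, 298, 299, 298, 297, 298, 299, 298]
t=20: [242, 241, 240, 241, 242, 241, 240, 241, 242, 241, 240, 241]
t=21: [316, 317, 318, 317, 316, 317, 318, 317, 316, 317, 318, 317]
t=22: [216, 216, 215, 216, 216, 216, 215, 216, 216, 216, 215, 216]
t=23: [287, 286, 285, 286, 287, 286, 285, 286, 287, 286, 285, 286]
t=24: [256, 257, 258, 257, 256, 257, 258, 257, 256, 257, 258, 257]
t=25: [296, 296, 295, 296, 296, 296, 295, 296, 296, 296, 295, 296]
t=26: [244, 244, 244, 244, 244, 244, 244, 244, 244, 244, 244, 244]
t=27: [313, 313, 313, 313, 313, 313, 313, 313, 313, 313, 313, 313]
t=28: [221, 221, 221, 221, 221, 221, 221, 221, 221, 221, 221, 221]
t=29: [293, 293, 293, 293, 293, 293, 293, 293, 293, 293, 293, 293]
t=30: [248, 248, 248, 248, 248, 248, 248, 248, 248, 248, 248, 248]
t=31: [308, 308, 308, 308, 308, 308, 308, 308, 308, 308, 308, 308]
t=32: [228, 228, 228, 228, 228, 228, 228, 228, 228, 228, 228, 228]
t=33: [303, 303, 303, 303, 303, 303, 303, 303, 303, 303, 303, 303]
t=34: [235, 235, 235, 235, 235, 235, 235, 235, 235, 235, 235, 235]
t=35: [312, 312, 312, 312, 312, 312, 312, 312, 312, 312, 312, 312]
t=36: [223, 223, 223, 223, 223, 223, 223, 223, 223, 223, 223, 223]
t=37: [296, 296, 296, 296, 296, 296, 296, 296, 296, 296, 296, 296]
t=38: [244, 244, 244, 244, 244, 244, 244, 244, 244, 244, 244, 244]

Answer: 12
Key observation: The state at step 26, [244, 244, 244, 244, 244, 244, 244, 244, 244, 244, 244, 244], reappears at step 38 — and no state repeats earlier — so the cycle the system enters has period 12.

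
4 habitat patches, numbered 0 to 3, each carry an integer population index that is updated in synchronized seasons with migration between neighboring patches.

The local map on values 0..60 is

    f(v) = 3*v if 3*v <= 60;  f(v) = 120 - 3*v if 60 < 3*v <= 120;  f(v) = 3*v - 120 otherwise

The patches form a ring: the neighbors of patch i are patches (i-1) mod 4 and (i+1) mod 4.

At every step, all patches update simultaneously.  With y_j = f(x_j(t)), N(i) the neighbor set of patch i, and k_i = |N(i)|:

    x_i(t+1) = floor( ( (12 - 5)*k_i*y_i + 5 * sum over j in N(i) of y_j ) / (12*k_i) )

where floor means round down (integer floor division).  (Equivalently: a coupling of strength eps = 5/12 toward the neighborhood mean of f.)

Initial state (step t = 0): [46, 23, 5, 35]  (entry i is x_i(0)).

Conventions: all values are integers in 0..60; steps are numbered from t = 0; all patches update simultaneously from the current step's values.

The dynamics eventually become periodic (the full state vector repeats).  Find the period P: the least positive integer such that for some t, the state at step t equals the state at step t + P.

Answer: 2
Key observation: The state at step 18, [12, 12, 12, 12], reappears at step 20 — and no state repeats earlier — so the cycle the system enters has period 2.

Derivation:
t=0: [46, 23, 5, 35]
t=1: [24, 36, 22, 15]
t=2: [39, 28, 43, 47]
t=3: [13, 23, 17, 14]
t=4: [42, 48, 49, 43]
t=5: [10, 20, 22, 12]
t=6: [37, 52, 51, 38]
t=7: [14, 29, 28, 12]
t=8: [38, 35, 35, 37]
t=9: [8, 13, 13, 9]
t=10: [27, 35, 36, 28]
t=11: [33, 19, 17, 31]
t=12: [29, 48, 47, 30]
t=13: [30, 25, 23, 28]
t=14: [34, 43, 46, 37]
t=15: [14, 12, 14, 12]
t=16: [39, 38, 39, 38]
t=17: [4, 4, 4, 4]
t=18: [12, 12, 12, 12]
t=19: [36, 36, 36, 36]
t=20: [12, 12, 12, 12]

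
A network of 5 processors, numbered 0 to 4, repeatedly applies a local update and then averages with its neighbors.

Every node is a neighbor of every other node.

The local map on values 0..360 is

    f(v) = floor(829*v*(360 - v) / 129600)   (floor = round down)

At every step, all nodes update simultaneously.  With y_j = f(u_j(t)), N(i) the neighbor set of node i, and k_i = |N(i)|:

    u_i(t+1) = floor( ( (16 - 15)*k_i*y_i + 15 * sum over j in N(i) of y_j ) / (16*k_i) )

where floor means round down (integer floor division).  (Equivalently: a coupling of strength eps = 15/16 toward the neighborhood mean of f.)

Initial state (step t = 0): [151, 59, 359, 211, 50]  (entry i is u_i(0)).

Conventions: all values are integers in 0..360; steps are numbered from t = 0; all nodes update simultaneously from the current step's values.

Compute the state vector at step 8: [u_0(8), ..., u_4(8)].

Simulating step by step:
t=0: [151, 59, 359, 211, 50]
t=1: [109, 124, 144, 109, 127]
t=2: [186, 184, 182, 186, 184]
t=3: [207, 207, 207, 207, 207]
t=4: [202, 202, 202, 202, 202]
t=5: [204, 204, 204, 204, 204]
t=6: [203, 203, 203, 203, 203]
t=7: [203, 203, 203, 203, 203]
t=8: [203, 203, 203, 203, 203]

Answer: [203, 203, 203, 203, 203]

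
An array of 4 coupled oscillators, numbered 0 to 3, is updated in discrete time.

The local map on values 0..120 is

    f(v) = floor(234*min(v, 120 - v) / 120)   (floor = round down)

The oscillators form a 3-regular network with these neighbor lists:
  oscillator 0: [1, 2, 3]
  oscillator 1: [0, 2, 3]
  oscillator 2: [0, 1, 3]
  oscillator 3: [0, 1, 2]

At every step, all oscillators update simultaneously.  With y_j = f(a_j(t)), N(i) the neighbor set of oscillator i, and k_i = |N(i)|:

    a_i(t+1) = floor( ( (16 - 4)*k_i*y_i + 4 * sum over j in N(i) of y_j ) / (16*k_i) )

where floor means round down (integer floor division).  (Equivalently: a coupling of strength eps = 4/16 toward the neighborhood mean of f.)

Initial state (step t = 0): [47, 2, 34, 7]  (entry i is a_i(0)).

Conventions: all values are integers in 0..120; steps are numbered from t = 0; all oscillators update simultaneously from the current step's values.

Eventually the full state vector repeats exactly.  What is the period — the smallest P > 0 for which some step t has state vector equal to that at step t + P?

Simulating step by step:
t=0: [47, 2, 34, 7]
t=1: [75, 16, 58, 23]
t=2: [80, 43, 98, 52]
t=3: [77, 80, 53, 92]
t=4: [81, 78, 95, 62]
t=5: [77, 80, 58, 101]
t=6: [81, 77, 101, 50]
t=7: [75, 79, 49, 89]
t=8: [84, 79, 90, 66]
t=9: [72, 78, 64, 96]
t=10: [89, 81, 100, 58]
t=11: [64, 74, 50, 99]
t=12: [100, 87, 92, 54]
t=13: [47, 64, 57, 91]
t=14: [91, 103, 104, 67]
t=15: [55, 40, 39, 87]
t=16: [98, 79, 77, 69]
t=17: [53, 77, 80, 91]
t=18: [95, 82, 78, 64]
t=19: [58, 75, 80, 98]
t=20: [102, 84, 78, 54]
t=21: [47, 70, 78, 94]
t=22: [87, 91, 80, 59]
t=23: [68, 63, 78, 102]
t=24: [94, 101, 81, 50]
t=25: [55, 46, 72, 86]
t=26: [100, 88, 91, 73]
t=27: [46, 62, 58, 81]
t=28: [91, 107, 107, 83]
t=29: [52, 31, 31, 62]
t=30: [95, 67, 67, 103]
t=31: [55, 92, 92, 45]
t=32: [96, 61, 61, 83]
t=33: [59, 105, 105, 77]
t=34: [98, 40, 40, 76]
t=35: [51, 75, 75, 80]
t=36: [95, 87, 87, 81]
t=37: [53, 63, 63, 71]
t=38: [103, 109, 109, 98]
t=39: [31, 23, 23, 37]
t=40: [58, 47, 47, 66]
t=41: [108, 94, 94, 103]
t=42: [28, 46, 46, 35]
t=43: [61, 84, 84, 70]
t=44: [106, 76, 76, 94]
t=45: [38, 77, 77, 53]
t=46: [77, 83, 83, 97]
t=47: [77, 70, 70, 51]
t=48: [86, 96, 96, 97]
t=49: [60, 47, 47, 46]
t=50: [110, 93, 93, 91]
t=51: [27, 49, 49, 52]
t=52: [63, 91, 91, 95]
t=53: [96, 59, 59, 54]
t=54: [62, 108, 108, 101]
t=55: [91, 31, 31, 41]
t=56: [58, 61, 61, 73]
t=57: [111, 112, 112, 96]
t=58: [19, 17, 17, 38]
t=59: [39, 36, 36, 64]
t=60: [77, 73, 73, 99]
t=61: [80, 86, 86, 52]
t=62: [77, 69, 69, 93]
t=63: [83, 93, 93, 62]
t=64: [72, 58, 58, 99]
t=65: [91, 105, 105, 56]
t=66: [55, 37, 37, 91]
t=67: [96, 73, 73, 62]
t=68: [59, 89, 89, 103]
t=69: [99, 62, 62, 44]
t=70: [55, 104, 104, 85]
t=71: [91, 40, 40, 65]
t=72: [63, 78, 78, 97]
t=73: [100, 80, 80, 55]
t=74: [51, 77, 77, 96]
t=75: [91, 81, 81, 56]
t=76: [63, 77, 77, 99]
t=77: [100, 81, 81, 53]
t=78: [50, 75, 75, 93]
t=79: [91, 84, 84, 61]
t=80: [63, 72, 72, 102]
t=81: [101, 89, 89, 51]
t=82: [46, 61, 61, 87]
t=83: [91, 108, 108, 74]
t=84: [53, 31, 31, 75]
t=85: [94, 65, 65, 83]
t=86: [61, 99, 99, 76]
t=87: [100, 50, 50, 80]
t=88: [51, 90, 90, 77]
t=89: [90, 63, 63, 80]
t=90: [68, 103, 103, 81]
t=91: [87, 42, 42, 70]
t=92: [69, 80, 80, 91]
t=93: [91, 77, 77, 63]
t=94: [65, 83, 83, 101]
t=95: [95, 72, 72, 48]
t=96: [59, 89, 89, 89]
t=97: [101, 64, 64, 64]
t=98: [55, 103, 103, 103]
t=99: [88, 39, 39, 39]
t=100: [65, 74, 74, 74]
t=101: [102, 90, 90, 90]
t=102: [40, 56, 56, 56]
t=103: [85, 106, 106, 106]
t=104: [57, 30, 30, 30]
t=105: [97, 62, 62, 62]
t=106: [61, 107, 107, 107]
t=107: [92, 32, 32, 32]
t=108: [56, 61, 61, 61]
t=109: [110, 114, 114, 114]
t=110: [17, 11, 11, 11]
t=111: [30, 22, 22, 22]
t=112: [54, 43, 43, 43]
t=113: [99, 84, 84, 84]
t=114: [47, 67, 67, 67]
t=115: [94, 102, 102, 102]
t=116: [46, 36, 36, 36]
t=117: [84, 71, 71, 71]
t=118: [76, 92, 92, 92]
t=119: [77, 56, 56, 56]
t=120: [89, 106, 106, 106]
t=121: [51, 29, 29, 29]
t=122: [88, 59, 59, 59]
t=123: [75, 110, 110, 110]
t=124: [70, 24, 24, 24]
t=125: [84, 50, 50, 50]
t=126: [76, 94, 94, 94]
t=127: [76, 52, 52, 52]
t=128: [89, 99, 99, 99]
t=129: [55, 41, 41, 41]
t=130: [100, 81, 81, 81]
t=131: [48, 72, 72, 72]
t=132: [93, 93, 93, 93]
t=133: [52, 52, 52, 52]
t=134: [101, 101, 101, 101]
t=135: [37, 37, 37, 37]
t=136: [72, 72, 72, 72]
t=137: [93, 93, 93, 93]

Answer: 5
Key observation: The state at step 132, [93, 93, 93, 93], reappears at step 137 — and no state repeats earlier — so the cycle the system enters has period 5.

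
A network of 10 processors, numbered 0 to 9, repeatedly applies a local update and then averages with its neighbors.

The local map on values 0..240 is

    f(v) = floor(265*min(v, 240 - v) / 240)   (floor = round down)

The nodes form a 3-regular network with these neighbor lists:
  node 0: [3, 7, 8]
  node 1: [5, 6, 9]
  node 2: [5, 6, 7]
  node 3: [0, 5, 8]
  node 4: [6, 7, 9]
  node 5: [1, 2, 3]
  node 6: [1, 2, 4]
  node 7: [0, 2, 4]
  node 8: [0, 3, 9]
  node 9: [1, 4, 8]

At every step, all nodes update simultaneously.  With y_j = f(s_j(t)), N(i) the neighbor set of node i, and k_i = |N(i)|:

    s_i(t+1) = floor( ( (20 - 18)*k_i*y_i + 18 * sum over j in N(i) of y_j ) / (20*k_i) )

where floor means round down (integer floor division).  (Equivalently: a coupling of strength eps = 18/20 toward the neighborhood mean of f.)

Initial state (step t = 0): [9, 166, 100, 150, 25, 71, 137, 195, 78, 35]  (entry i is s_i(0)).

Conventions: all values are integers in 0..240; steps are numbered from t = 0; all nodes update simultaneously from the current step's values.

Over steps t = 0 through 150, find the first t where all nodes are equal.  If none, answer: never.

Answer: never
Key observation: The state at step 12 reappears at step 16 — the system is in a cycle of period 4 from step 12 on.  No step 0..16 is synchronized, and the cycle repeats forever, so no step up to 150 (or ever) has all nodes equal.

Derivation:
t=0: [9, 166, 100, 150, 25, 71, 137, 195, 78, 35]  (not all equal)
t=1: [71, 76, 83, 61, 62, 94, 76, 48, 52, 62]  (not all equal)
t=2: [60, 84, 80, 78, 68, 82, 80, 76, 69, 69]  (not all equal)
t=3: [80, 85, 87, 78, 81, 88, 85, 77, 76, 80]  (not all equal)
t=4: [85, 92, 92, 89, 88, 92, 92, 90, 86, 88]  (not all equal)
t=5: [96, 99, 100, 96, 98, 100, 99, 97, 95, 97]  (not all equal)
t=6: [105, 108, 108, 106, 107, 108, 109, 107, 106, 107]  (not all equal)
t=7: [117, 119, 119, 117, 118, 118, 118, 117, 116, 118]  (not all equal)
t=8: [128, 130, 129, 129, 129, 130, 130, 129, 129, 129]  (not all equal)
t=9: [122, 121, 121, 122, 121, 121, 121, 122, 122, 121]  (not all equal)
t=10: [130, 131, 130, 130, 130, 130, 131, 130, 130, 130]  (not all equal)
t=11: [121, 120, 120, 121, 120, 120, 120, 121, 121, 120]  (not all equal)
t=12: [131, 132, 131, 131, 131, 131, 132, 131, 131, 131]  (not all equal)
t=13: [120, 119, 119, 120, 119, 119, 119, 120, 120, 119]  (not all equal)
t=14: [132, 131, 131, 131, 131, 131, 131, 131, 131, 131]  (not all equal)
t=15: [119, 120, 120, 119, 120, 120, 120, 119, 119, 120]  (not all equal)
t=16: [131, 132, 131, 131, 131, 131, 132, 131, 131, 131]  (not all equal)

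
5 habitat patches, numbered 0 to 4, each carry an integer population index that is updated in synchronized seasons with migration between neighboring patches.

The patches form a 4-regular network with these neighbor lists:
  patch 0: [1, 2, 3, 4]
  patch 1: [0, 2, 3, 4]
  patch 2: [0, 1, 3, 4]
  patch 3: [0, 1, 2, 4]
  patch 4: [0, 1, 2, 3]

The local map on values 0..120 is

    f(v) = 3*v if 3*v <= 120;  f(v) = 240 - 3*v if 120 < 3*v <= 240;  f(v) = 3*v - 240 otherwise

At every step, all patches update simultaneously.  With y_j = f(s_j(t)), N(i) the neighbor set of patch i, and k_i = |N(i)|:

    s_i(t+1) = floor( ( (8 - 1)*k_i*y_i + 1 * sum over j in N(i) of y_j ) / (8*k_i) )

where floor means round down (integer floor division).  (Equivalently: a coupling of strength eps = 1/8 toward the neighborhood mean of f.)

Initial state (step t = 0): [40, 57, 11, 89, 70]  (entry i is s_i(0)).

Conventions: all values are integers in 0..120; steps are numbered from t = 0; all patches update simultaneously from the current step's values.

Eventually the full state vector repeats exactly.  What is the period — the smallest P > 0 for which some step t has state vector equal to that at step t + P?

Simulating step by step:
t=0: [40, 57, 11, 89, 70]
t=1: [109, 66, 36, 31, 34]
t=2: [86, 48, 104, 91, 99]
t=3: [23, 89, 69, 36, 56]
t=4: [67, 32, 37, 100, 70]
t=5: [43, 91, 104, 61, 35]
t=6: [105, 39, 72, 59, 100]
t=7: [73, 109, 30, 63, 61]
t=8: [27, 82, 85, 52, 57]
t=9: [76, 13, 20, 78, 66]
t=10: [15, 37, 55, 10, 40]
t=11: [49, 105, 75, 37, 113]
t=12: [90, 75, 24, 105, 95]
t=13: [32, 20, 68, 70, 45]
t=14: [91, 60, 40, 35, 98]
t=15: [39, 62, 112, 100, 57]
t=16: [111, 57, 93, 63, 70]
t=17: [87, 67, 41, 51, 34]
t=18: [29, 44, 110, 84, 97]
t=19: [84, 102, 86, 21, 53]
t=20: [17, 63, 22, 60, 75]
t=21: [50, 50, 63, 58, 20]
t=22: [87, 87, 54, 66, 61]
t=23: [24, 24, 72, 42, 54]
t=24: [72, 72, 31, 107, 77]
t=25: [27, 27, 85, 75, 14]
t=26: [75, 75, 19, 19, 42]
t=27: [20, 20, 56, 56, 104]
t=28: [61, 61, 71, 71, 71]
t=29: [54, 54, 28, 28, 28]
t=30: [78, 78, 83, 83, 83]
t=31: [6, 6, 8, 8, 8]
t=32: [18, 18, 23, 23, 23]
t=33: [55, 55, 68, 68, 68]
t=34: [71, 71, 38, 38, 38]
t=35: [35, 35, 108, 108, 108]
t=36: [103, 103, 85, 85, 85]
t=37: [63, 63, 18, 18, 18]
t=38: [51, 51, 53, 53, 53]
t=39: [86, 86, 81, 81, 81]
t=40: [16, 16, 3, 3, 3]
t=41: [44, 44, 11, 11, 11]
t=42: [100, 100, 37, 37, 37]
t=43: [64, 64, 107, 107, 107]
t=44: [51, 51, 78, 78, 78]
t=45: [79, 79, 11, 11, 11]
t=46: [5, 5, 31, 31, 31]
t=47: [22, 22, 88, 88, 88]
t=48: [62, 62, 26, 26, 26]
t=49: [56, 56, 76, 76, 76]
t=50: [66, 66, 15, 15, 15]
t=51: [42, 42, 44, 44, 44]
t=52: [113, 113, 108, 108, 108]
t=53: [97, 97, 84, 84, 84]
t=54: [47, 47, 14, 14, 14]
t=55: [93, 93, 45, 45, 45]
t=56: [45, 45, 100, 100, 100]
t=57: [100, 100, 62, 62, 62]
t=58: [59, 59, 54, 54, 54]
t=59: [64, 64, 77, 77, 77]
t=60: [44, 44, 11, 11, 11]

Answer: 19
Key observation: The state at step 41, [44, 44, 11, 11, 11], reappears at step 60 — and no state repeats earlier — so the cycle the system enters has period 19.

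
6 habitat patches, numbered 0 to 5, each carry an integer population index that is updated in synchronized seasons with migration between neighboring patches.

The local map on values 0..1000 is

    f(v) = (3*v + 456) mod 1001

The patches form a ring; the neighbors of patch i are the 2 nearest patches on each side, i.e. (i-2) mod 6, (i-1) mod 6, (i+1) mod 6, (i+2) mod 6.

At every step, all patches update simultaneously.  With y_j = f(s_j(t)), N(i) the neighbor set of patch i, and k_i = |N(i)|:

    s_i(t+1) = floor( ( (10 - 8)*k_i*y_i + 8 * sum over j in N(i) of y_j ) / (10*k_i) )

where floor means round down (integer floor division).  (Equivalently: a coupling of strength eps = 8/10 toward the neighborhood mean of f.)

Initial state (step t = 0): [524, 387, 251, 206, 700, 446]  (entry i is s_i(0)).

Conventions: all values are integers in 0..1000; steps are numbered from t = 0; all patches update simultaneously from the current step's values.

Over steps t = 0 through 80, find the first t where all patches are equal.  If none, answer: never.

Simulating step by step:
t=0: [524, 387, 251, 206, 700, 446]  (not all equal)
t=1: [439, 343, 295, 448, 330, 412]  (not all equal)
t=2: [546, 617, 568, 551, 609, 638]  (not all equal)
t=3: [240, 206, 188, 243, 201, 230]  (not all equal)
t=4: [94, 119, 101, 95, 116, 127]  (not all equal)
t=5: [790, 777, 771, 790, 775, 786]  (not all equal)
t=6: [793, 802, 795, 793, 801, 804]  (not all equal)
t=7: [851, 846, 844, 851, 845, 849]  (not all equal)
t=8: [594, 398, 595, 594, 397, 398]  (not all equal)
t=9: [483, 401, 401, 483, 401, 483]  (not all equal)
t=10: [756, 805, 756, 756, 805, 805]  (not all equal)
t=11: [810, 780, 780, 810, 780, 810]  (not all equal)
t=12: [830, 848, 830, 830, 848, 848]  (not all equal)
t=13: [976, 965, 965, 976, 965, 976]  (not all equal)
t=14: [361, 367, 361, 361, 367, 367]  (not all equal)
t=15: [548, 545, 545, 548, 545, 548]  (not all equal)
t=16: [92, 94, 92, 92, 94, 94]  (not all equal)
t=17: [735, 734, 734, 735, 734, 735]  (not all equal)
t=18: [657, 657, 657, 657, 657, 657]  (all equal)

Answer: 18
Key observation: Synchronization is absorbing here: once all patches are equal they stay equal, and step 18 is the first all-equal step.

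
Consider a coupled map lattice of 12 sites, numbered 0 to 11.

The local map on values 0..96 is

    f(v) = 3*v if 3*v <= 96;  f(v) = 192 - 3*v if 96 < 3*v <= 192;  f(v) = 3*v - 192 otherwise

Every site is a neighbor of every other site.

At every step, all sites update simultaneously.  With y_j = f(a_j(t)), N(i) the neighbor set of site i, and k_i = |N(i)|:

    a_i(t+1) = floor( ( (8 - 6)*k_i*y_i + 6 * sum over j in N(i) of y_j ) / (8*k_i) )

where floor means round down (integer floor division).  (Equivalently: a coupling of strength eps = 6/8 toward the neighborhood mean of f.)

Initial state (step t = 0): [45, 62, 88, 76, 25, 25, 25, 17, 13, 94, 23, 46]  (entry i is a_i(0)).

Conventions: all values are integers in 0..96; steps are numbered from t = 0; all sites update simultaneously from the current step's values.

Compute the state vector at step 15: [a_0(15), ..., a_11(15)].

Simulating step by step:
t=0: [45, 62, 88, 76, 25, 25, 25, 17, 13, 94, 23, 46]
t=1: [58, 48, 60, 54, 61, 61, 61, 56, 54, 64, 60, 57]
t=2: [18, 23, 17, 20, 16, 16, 16, 19, 20, 15, 17, 18]
t=3: [53, 56, 53, 54, 52, 52, 52, 54, 54, 52, 53, 53]
t=4: [32, 30, 32, 32, 33, 33, 33, 32, 32, 33, 32, 32]
t=5: [94, 93, 94, 94, 94, 94, 94, 94, 94, 94, 94, 94]
t=6: [89, 89, 89, 89, 89, 89, 89, 89, 89, 89, 89, 89]
t=7: [75, 75, 75, 75, 75, 75, 75, 75, 75, 75, 75, 75]
t=8: [33, 33, 33, 33, 33, 33, 33, 33, 33, 33, 33, 33]
t=9: [93, 93, 93, 93, 93, 93, 93, 93, 93, 93, 93, 93]
t=10: [87, 87, 87, 87, 87, 87, 87, 87, 87, 87, 87, 87]
t=11: [69, 69, 69, 69, 69, 69, 69, 69, 69, 69, 69, 69]
t=12: [15, 15, 15, 15, 15, 15, 15, 15, 15, 15, 15, 15]
t=13: [45, 45, 45, 45, 45, 45, 45, 45, 45, 45, 45, 45]
t=14: [57, 57, 57, 57, 57, 57, 57, 57, 57, 57, 57, 57]
t=15: [21, 21, 21, 21, 21, 21, 21, 21, 21, 21, 21, 21]

Answer: [21, 21, 21, 21, 21, 21, 21, 21, 21, 21, 21, 21]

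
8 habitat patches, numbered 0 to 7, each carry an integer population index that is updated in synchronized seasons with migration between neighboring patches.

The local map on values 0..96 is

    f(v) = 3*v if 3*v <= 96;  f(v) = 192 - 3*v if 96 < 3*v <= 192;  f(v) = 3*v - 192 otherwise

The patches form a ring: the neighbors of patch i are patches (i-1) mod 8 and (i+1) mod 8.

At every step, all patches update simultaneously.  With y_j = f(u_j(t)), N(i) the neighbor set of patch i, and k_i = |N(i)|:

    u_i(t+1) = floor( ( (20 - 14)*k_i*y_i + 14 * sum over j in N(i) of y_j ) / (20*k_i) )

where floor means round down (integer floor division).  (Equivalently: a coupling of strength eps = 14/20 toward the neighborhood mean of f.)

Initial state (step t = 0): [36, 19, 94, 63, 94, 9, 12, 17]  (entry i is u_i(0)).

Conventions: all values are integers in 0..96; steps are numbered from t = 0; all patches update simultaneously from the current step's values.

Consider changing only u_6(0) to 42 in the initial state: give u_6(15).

Simulating step by step:
t=0: [36, 19, 94, 63, 94, 9, 42, 17]
t=1: [63, 78, 48, 63, 37, 62, 47, 67]
t=2: [18, 30, 30, 46, 27, 48, 20, 21]
t=3: [69, 77, 77, 76, 60, 63, 56, 58]
t=4: [24, 30, 37, 28, 17, 13, 14, 19]
t=5: [73, 80, 85, 71, 58, 44, 46, 57]
t=6: [32, 45, 43, 34, 33, 43, 44, 34]
t=7: [80, 72, 70, 81, 81, 72, 71, 81]
t=8: [40, 30, 31, 39, 41, 32, 32, 39]
t=9: [79, 84, 85, 79, 80, 86, 88, 81]
t=10: [52, 55, 55, 52, 53, 61, 62, 56]
t=11: [28, 30, 30, 31, 25, 16, 13, 21]
t=12: [78, 87, 91, 85, 71, 54, 50, 61]
t=13: [39, 63, 70, 54, 38, 31, 26, 32]
t=14: [57, 33, 16, 42, 66, 82, 89, 82]
t=15: [57, 52, 70, 38, 43, 44, 60, 49]

Answer: u_6(15) = 60
Key observation: This trace re-runs the system from the modified initial state.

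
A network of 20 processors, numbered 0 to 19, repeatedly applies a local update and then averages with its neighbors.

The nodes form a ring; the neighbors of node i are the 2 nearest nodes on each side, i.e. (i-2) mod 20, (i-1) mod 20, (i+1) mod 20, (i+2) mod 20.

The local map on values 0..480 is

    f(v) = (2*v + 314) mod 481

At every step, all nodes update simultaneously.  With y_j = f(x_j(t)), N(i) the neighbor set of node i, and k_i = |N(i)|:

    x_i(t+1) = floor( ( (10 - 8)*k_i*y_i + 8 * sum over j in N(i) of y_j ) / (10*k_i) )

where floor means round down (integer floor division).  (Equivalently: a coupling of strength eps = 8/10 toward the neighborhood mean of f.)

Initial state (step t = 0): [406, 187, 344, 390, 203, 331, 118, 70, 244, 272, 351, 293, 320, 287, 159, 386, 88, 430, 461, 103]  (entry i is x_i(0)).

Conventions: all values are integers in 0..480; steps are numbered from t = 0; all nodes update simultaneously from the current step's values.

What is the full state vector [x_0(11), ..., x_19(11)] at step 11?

Simulating step by step:
t=0: [406, 187, 344, 390, 203, 331, 118, 70, 244, 272, 351, 293, 320, 287, 159, 386, 88, 430, 461, 103]
t=1: [144, 116, 156, 126, 98, 181, 219, 247, 255, 325, 328, 346, 300, 314, 232, 180, 154, 131, 139, 179]
t=2: [126, 121, 89, 103, 145, 181, 233, 227, 190, 144, 166, 189, 248, 285, 305, 237, 167, 146, 131, 116]
t=3: [66, 55, 66, 88, 133, 188, 223, 223, 217, 199, 207, 245, 310, 338, 329, 289, 227, 151, 107, 89]
t=4: [274, 267, 284, 237, 208, 175, 226, 253, 260, 269, 304, 256, 212, 245, 237, 174, 178, 178, 185, 212]
t=5: [321, 342, 341, 301, 285, 272, 281, 306, 357, 369, 353, 347, 334, 282, 251, 237, 213, 203, 243, 279]
t=6: [251, 274, 276, 257, 328, 411, 337, 274, 210, 141, 56, 122, 171, 221, 263, 307, 291, 303, 336, 292]
t=7: [308, 373, 291, 259, 188, 187, 168, 189, 240, 250, 209, 213, 262, 266, 334, 387, 336, 348, 326, 319]
t=8: [287, 356, 304, 256, 270, 229, 221, 246, 255, 273, 302, 313, 250, 225, 178, 116, 44, 134, 199, 214]
t=9: [280, 303, 326, 302, 345, 321, 321, 322, 351, 388, 390, 378, 340, 265, 254, 208, 197, 212, 280, 212]
t=10: [297, 306, 263, 279, 286, 381, 304, 321, 253, 179, 90, 152, 195, 218, 242, 287, 293, 276, 305, 347]
t=11: [344, 333, 405, 342, 342, 365, 354, 312, 291, 231, 180, 166, 191, 270, 327, 359, 394, 340, 344, 349]

Answer: [344, 333, 405, 342, 342, 365, 354, 312, 291, 231, 180, 166, 191, 270, 327, 359, 394, 340, 344, 349]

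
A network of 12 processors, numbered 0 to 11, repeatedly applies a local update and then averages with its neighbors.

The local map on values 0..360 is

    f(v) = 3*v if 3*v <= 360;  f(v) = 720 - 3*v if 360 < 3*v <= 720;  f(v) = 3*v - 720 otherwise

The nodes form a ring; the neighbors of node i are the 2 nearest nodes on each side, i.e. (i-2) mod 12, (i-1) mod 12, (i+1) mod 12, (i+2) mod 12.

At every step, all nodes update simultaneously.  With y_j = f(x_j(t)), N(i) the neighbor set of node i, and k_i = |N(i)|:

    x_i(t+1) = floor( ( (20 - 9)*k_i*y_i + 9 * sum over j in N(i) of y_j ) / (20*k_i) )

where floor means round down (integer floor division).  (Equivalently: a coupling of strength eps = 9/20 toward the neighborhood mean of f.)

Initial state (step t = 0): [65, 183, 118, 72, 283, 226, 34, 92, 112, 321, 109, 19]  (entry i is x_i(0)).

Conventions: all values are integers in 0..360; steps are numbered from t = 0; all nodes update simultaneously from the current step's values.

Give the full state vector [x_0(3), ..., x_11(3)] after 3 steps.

Answer: [299, 242, 273, 191, 67, 75, 77, 226, 278, 240, 303, 174]

Derivation:
t=0: [65, 183, 118, 72, 283, 226, 34, 92, 112, 321, 109, 19]
t=1: [209, 186, 274, 197, 151, 104, 144, 233, 291, 245, 273, 136]
t=2: [127, 160, 129, 165, 240, 250, 243, 97, 131, 74, 118, 213]
t=3: [299, 242, 273, 191, 67, 75, 77, 226, 278, 240, 303, 174]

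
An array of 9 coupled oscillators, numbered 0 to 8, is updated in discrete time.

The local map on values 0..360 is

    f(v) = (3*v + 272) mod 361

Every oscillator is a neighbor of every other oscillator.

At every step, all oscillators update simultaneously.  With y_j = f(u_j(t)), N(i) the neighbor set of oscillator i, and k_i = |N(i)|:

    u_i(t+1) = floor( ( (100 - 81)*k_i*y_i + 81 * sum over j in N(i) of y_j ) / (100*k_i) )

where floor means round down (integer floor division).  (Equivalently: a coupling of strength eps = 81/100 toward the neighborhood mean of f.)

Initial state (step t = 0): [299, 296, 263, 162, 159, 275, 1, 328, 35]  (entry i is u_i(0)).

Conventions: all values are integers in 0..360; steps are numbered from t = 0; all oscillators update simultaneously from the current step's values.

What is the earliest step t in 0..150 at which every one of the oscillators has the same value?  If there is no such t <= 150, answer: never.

Answer: 9
Key observation: Synchronization is absorbing here: once all oscillators are equal they stay equal, and step 9 is the first all-equal step.

Derivation:
t=0: [299, 296, 263, 162, 159, 275, 1, 328, 35]  (not all equal)
t=1: [113, 112, 135, 108, 108, 106, 130, 120, 107]  (not all equal)
t=2: [256, 256, 262, 255, 255, 254, 261, 258, 255]  (not all equal)
t=3: [320, 320, 322, 320, 320, 319, 321, 320, 320]  (not all equal)
t=4: [149, 149, 150, 149, 149, 149, 149, 149, 149]  (not all equal)
t=5: [321, 321, 289, 321, 321, 321, 321, 321, 321]  (not all equal)
t=6: [142, 142, 133, 142, 142, 142, 142, 142, 142]  (not all equal)
t=7: [334, 334, 331, 334, 334, 334, 334, 334, 334]  (not all equal)
t=8: [190, 190, 189, 190, 190, 190, 190, 190, 190]  (not all equal)
t=9: [119, 119, 119, 119, 119, 119, 119, 119, 119]  (all equal)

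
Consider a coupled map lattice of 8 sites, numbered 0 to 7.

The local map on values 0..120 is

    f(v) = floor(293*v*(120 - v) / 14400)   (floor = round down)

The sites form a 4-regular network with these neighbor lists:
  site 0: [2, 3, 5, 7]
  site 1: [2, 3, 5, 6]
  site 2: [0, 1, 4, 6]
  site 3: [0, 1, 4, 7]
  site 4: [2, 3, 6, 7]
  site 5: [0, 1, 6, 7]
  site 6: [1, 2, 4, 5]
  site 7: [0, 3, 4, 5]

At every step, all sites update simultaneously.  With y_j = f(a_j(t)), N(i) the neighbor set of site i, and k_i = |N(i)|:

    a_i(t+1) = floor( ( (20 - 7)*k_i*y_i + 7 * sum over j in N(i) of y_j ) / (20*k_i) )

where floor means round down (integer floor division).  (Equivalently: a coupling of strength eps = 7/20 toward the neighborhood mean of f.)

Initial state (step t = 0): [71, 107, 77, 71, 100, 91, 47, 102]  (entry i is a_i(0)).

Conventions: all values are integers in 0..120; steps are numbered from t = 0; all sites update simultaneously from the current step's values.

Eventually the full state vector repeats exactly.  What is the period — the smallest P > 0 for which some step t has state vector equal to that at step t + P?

Answer: 2
Key observation: The state at step 3, [70, 71, 70, 70, 70, 70, 70, 70], reappears at step 5 — and no state repeats earlier — so the cycle the system enters has period 2.

Derivation:
t=0: [71, 107, 77, 71, 100, 91, 47, 102]
t=1: [65, 40, 61, 60, 47, 52, 61, 44]
t=2: [71, 67, 71, 71, 69, 70, 71, 69]
t=3: [70, 71, 70, 70, 70, 70, 70, 70]
t=4: [71, 70, 70, 70, 71, 70, 70, 71]
t=5: [70, 71, 70, 70, 70, 70, 70, 70]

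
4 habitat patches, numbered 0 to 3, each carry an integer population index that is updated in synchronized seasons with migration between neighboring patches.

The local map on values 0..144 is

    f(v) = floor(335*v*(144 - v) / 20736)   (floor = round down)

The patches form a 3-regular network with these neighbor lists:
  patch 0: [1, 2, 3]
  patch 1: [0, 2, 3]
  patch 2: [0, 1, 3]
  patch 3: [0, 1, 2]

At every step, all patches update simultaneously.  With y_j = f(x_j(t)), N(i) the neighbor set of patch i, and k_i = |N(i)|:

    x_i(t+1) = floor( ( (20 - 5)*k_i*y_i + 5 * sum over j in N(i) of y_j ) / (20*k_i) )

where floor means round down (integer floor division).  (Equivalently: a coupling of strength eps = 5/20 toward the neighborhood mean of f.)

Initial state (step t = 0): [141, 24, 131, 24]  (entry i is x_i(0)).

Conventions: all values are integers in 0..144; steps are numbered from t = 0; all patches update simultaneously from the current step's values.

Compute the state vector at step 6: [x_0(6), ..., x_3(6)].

Simulating step by step:
t=0: [141, 24, 131, 24]
t=1: [14, 41, 28, 41]
t=2: [37, 63, 52, 63]
t=3: [67, 80, 76, 80]
t=4: [82, 82, 82, 82]
t=5: [82, 82, 82, 82]
t=6: [82, 82, 82, 82]

Answer: [82, 82, 82, 82]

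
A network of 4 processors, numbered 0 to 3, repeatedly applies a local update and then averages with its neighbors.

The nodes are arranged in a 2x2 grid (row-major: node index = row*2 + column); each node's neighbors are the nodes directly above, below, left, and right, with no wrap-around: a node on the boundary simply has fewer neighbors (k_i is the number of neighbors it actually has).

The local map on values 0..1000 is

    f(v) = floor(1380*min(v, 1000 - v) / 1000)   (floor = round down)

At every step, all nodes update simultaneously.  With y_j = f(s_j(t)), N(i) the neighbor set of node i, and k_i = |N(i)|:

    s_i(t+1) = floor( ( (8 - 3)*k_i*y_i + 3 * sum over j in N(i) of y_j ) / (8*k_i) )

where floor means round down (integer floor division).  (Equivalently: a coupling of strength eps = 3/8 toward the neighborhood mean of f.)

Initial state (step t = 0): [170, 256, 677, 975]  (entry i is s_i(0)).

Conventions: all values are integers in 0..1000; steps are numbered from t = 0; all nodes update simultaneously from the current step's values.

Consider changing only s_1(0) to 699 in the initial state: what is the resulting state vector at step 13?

Simulating step by step:
t=0: [170, 699, 677, 975]
t=1: [307, 309, 328, 182]
t=2: [429, 392, 408, 321]
t=3: [576, 531, 545, 483]
t=4: [604, 638, 626, 655]
t=5: [531, 503, 514, 487]
t=6: [658, 675, 666, 674]
t=7: [464, 452, 460, 450]
t=8: [635, 625, 632, 623]
t=9: [506, 514, 508, 517]
t=10: [678, 671, 676, 669]
t=11: [446, 452, 448, 453]
t=12: [617, 621, 618, 623]
t=13: [526, 523, 525, 521]

Answer: [526, 523, 525, 521]
Key observation: This trace re-runs the system from the modified initial state.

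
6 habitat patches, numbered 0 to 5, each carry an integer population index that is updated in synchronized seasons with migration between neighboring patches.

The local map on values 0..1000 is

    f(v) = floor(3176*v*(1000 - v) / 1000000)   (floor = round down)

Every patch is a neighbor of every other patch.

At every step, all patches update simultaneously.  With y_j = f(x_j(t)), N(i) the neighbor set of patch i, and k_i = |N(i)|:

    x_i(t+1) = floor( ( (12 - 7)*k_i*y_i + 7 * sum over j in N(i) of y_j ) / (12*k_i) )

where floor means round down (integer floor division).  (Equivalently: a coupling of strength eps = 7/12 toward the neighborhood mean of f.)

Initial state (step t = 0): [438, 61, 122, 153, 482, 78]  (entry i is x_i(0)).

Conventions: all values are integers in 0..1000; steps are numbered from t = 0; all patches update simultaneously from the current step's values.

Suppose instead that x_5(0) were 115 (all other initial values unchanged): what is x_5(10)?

Simulating step by step:
t=0: [438, 61, 122, 153, 482, 115]
t=1: [564, 384, 431, 453, 567, 426]
t=2: [776, 767, 775, 778, 776, 775]
t=3: [553, 558, 553, 552, 553, 553]
t=4: [784, 784, 784, 784, 784, 784]
t=5: [537, 537, 537, 537, 537, 537]
t=6: [789, 789, 789, 789, 789, 789]
t=7: [528, 528, 528, 528, 528, 528]
t=8: [791, 791, 791, 791, 791, 791]
t=9: [525, 525, 525, 525, 525, 525]
t=10: [792, 792, 792, 792, 792, 792]

Answer: x_5(10) = 792
Key observation: This trace re-runs the system from the modified initial state.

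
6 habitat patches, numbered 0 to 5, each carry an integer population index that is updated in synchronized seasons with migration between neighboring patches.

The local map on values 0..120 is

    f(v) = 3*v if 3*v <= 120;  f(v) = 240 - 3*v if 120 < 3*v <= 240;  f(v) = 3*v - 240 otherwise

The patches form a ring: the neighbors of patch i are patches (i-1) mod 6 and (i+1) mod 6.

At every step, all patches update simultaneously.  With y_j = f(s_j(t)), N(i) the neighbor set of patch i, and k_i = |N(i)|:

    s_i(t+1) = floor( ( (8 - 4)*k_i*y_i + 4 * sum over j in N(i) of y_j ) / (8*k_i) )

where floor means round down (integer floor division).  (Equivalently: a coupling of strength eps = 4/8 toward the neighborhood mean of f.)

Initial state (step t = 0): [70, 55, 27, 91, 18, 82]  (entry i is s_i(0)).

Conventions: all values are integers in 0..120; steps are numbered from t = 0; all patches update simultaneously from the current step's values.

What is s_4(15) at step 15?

Simulating step by step:
t=0: [70, 55, 27, 91, 18, 82]
t=1: [35, 65, 67, 50, 36, 24]
t=2: [81, 58, 53, 81, 94, 89]
t=3: [24, 54, 57, 32, 28, 24]
t=4: [73, 74, 78, 86, 84, 75]
t=5: [18, 15, 12, 13, 14, 15]
t=6: [49, 45, 39, 39, 42, 46]
t=7: [98, 105, 114, 116, 111, 102]
t=8: [62, 76, 96, 102, 90, 69]
t=9: [38, 31, 43, 52, 39, 37]
t=10: [108, 102, 99, 99, 107, 113]
t=11: [83, 68, 59, 63, 79, 90]
t=12: [21, 36, 53, 42, 21, 18]
t=13: [72, 90, 96, 93, 73, 58]
t=14: [36, 33, 41, 36, 36, 44]
t=15: [105, 105, 110, 110, 108, 108]

Answer: s_4(15) = 108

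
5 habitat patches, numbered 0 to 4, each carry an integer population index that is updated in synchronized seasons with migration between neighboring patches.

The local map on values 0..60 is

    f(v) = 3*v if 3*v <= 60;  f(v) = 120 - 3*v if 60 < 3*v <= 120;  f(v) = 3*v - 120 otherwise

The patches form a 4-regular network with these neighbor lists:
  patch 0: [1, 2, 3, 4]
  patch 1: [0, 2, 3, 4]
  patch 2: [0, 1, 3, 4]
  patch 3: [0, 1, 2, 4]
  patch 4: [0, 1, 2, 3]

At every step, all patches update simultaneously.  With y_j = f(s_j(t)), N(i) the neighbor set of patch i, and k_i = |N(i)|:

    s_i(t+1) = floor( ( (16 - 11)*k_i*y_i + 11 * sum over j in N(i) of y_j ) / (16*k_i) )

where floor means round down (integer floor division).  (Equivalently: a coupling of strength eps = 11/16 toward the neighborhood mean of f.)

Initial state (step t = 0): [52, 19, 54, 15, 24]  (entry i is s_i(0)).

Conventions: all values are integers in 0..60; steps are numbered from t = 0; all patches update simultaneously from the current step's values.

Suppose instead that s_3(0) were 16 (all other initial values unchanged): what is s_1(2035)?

Answer: s_1(2035) = 48
Key observation: The state at step 3, [48, 48, 48, 48, 48], reappears at step 5: the system is in a cycle of period 2 from step 3 on.  Therefore the state at step 2035 equals the state at step 3 + ((2035 - 3) mod 2) = 3, which is [48, 48, 48, 48, 48].

Derivation:
t=0: [52, 19, 54, 16, 24]
t=1: [44, 47, 45, 46, 46]
t=2: [16, 17, 16, 16, 16]
t=3: [48, 48, 48, 48, 48]
t=4: [24, 24, 24, 24, 24]
t=5: [48, 48, 48, 48, 48]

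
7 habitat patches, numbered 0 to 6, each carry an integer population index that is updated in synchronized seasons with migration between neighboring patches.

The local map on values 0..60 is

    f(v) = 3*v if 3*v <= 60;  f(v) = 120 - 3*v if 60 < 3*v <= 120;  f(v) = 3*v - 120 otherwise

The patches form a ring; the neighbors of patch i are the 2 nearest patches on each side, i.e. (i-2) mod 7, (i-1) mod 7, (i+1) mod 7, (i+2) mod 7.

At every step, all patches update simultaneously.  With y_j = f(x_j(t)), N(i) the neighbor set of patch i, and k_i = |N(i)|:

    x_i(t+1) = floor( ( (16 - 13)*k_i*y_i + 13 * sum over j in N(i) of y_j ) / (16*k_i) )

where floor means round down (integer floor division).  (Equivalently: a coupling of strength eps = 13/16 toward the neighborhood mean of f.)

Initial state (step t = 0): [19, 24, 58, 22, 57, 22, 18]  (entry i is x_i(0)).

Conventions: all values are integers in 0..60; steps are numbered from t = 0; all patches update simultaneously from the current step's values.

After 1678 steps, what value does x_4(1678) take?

Answer: x_4(1678) = 30
Key observation: The state at step 12, [31, 30, 29, 29, 30, 31, 31], reappears at step 17: the system is in a cycle of period 5 from step 12 on.  Therefore the state at step 1678 equals the state at step 12 + ((1678 - 12) mod 5) = 13, which is [28, 30, 30, 30, 30, 28, 28].

Derivation:
t=0: [19, 24, 58, 22, 57, 22, 18]
t=1: [53, 53, 52, 52, 53, 54, 52]
t=2: [38, 37, 37, 38, 37, 38, 39]
t=3: [6, 6, 7, 7, 6, 6, 6]
t=4: [18, 19, 19, 19, 19, 18, 18]
t=5: [55, 55, 56, 56, 55, 55, 55]
t=6: [45, 46, 46, 46, 46, 45, 45]
t=7: [16, 16, 17, 17, 16, 16, 16]
t=8: [48, 49, 49, 49, 49, 48, 48]
t=9: [25, 25, 26, 26, 25, 25, 25]
t=10: [44, 43, 43, 43, 43, 44, 45]
t=11: [11, 10, 9, 9, 10, 11, 11]
t=12: [31, 30, 29, 29, 30, 31, 31]
t=13: [28, 30, 30, 30, 30, 28, 28]
t=14: [33, 32, 31, 31, 32, 33, 33]
t=15: [22, 24, 24, 24, 24, 22, 22]
t=16: [51, 50, 49, 49, 50, 51, 51]
t=17: [31, 30, 29, 29, 30, 31, 31]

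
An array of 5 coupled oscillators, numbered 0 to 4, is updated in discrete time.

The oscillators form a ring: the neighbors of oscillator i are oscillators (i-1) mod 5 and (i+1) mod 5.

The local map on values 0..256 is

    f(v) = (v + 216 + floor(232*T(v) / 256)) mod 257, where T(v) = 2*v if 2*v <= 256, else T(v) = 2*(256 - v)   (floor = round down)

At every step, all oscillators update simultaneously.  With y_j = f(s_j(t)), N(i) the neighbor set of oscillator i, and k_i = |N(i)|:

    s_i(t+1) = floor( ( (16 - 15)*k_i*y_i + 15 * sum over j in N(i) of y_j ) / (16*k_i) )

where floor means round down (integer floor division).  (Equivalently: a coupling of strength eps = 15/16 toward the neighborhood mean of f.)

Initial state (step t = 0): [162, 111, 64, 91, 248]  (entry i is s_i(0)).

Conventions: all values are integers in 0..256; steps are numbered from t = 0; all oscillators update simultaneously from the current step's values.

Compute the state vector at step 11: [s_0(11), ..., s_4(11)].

Simulating step by step:
t=0: [162, 111, 64, 91, 248]
t=1: [112, 81, 115, 182, 130]
t=2: [116, 31, 97, 40, 20]
t=3: [30, 124, 69, 119, 47]
t=4: [68, 95, 49, 116, 42]
t=5: [151, 129, 125, 82, 88]
t=6: [127, 48, 120, 133, 121]
t=7: [67, 51, 73, 41, 57]
t=8: [112, 152, 92, 137, 111]
t=9: [27, 112, 58, 111, 34]
t=10: [35, 74, 22, 83, 25]
t=11: [95, 46, 169, 34, 118]

Answer: [95, 46, 169, 34, 118]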